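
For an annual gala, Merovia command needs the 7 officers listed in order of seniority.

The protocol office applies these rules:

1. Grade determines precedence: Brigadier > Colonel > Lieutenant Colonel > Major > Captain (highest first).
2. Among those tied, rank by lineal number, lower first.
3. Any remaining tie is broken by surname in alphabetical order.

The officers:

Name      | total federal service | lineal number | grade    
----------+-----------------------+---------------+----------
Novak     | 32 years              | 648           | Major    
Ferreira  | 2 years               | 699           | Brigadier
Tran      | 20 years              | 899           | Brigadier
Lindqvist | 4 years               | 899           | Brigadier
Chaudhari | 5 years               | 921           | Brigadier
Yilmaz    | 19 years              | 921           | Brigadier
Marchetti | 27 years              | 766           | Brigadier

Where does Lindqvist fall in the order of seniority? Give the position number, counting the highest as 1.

3

By grade: Ferreira, Marchetti, Lindqvist, Tran, Chaudhari and Yilmaz (Brigadier); then Novak (Major).
Among Ferreira, Marchetti, Lindqvist, Tran, Chaudhari and Yilmaz, by lineal number (lower first): Ferreira (699) before Marchetti (766) before Lindqvist and Tran (899) before Chaudhari and Yilmaz (921).
Among Lindqvist and Tran, alphabetically by surname: Lindqvist before Tran.
Among Chaudhari and Yilmaz, alphabetically by surname: Chaudhari before Yilmaz.
Order: Ferreira, Marchetti, Lindqvist, Tran, Chaudhari, Yilmaz, Novak. So position 3.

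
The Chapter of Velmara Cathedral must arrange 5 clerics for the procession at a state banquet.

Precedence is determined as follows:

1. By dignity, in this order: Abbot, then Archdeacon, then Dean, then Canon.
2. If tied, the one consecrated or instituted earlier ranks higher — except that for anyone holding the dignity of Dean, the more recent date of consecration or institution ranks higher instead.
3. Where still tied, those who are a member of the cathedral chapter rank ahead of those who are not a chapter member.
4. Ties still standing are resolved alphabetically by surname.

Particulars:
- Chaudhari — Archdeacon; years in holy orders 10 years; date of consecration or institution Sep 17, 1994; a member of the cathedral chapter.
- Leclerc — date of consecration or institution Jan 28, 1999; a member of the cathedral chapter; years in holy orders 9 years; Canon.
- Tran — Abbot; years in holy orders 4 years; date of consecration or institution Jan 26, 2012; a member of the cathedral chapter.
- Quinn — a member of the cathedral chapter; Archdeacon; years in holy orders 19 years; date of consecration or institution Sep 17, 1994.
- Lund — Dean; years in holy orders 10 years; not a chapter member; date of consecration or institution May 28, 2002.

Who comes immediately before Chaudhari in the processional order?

By dignity: Tran (Abbot); then Chaudhari and Quinn (Archdeacon); then Lund (Dean); then Leclerc (Canon).
Chaudhari and Quinn both have date of consecration or institution Sep 17, 1994, so the next rule applies.
Chaudhari and Quinn are each a member of the cathedral chapter, so the next rule applies.
Among Chaudhari and Quinn, alphabetically by surname: Chaudhari before Quinn.
Order: Tran, Chaudhari, Quinn, Lund, Leclerc.

Tran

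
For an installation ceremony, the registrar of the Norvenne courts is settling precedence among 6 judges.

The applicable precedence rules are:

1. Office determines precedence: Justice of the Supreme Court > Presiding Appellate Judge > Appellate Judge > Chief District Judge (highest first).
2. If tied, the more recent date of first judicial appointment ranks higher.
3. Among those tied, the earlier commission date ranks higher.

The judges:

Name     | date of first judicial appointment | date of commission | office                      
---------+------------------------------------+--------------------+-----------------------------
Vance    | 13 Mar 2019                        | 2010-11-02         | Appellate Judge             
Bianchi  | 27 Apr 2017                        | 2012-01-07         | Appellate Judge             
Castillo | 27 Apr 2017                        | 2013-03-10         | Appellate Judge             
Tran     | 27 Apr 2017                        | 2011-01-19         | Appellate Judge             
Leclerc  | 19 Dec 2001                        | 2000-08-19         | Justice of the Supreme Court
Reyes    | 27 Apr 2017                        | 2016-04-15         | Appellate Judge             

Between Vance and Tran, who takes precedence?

By office: Leclerc (Justice of the Supreme Court); then Vance, Tran, Bianchi, Castillo and Reyes (Appellate Judge).
Among Vance, Tran, Bianchi, Castillo and Reyes, by date of first judicial appointment (later first): Vance (13 Mar 2019) before Tran, Bianchi, Castillo and Reyes (27 Apr 2017).
Among Tran, Bianchi, Castillo and Reyes, by date of commission (earlier first): Tran (2011-01-19) before Bianchi (2012-01-07) before Castillo (2013-03-10) before Reyes (2016-04-15).
So Vance takes precedence.

Vance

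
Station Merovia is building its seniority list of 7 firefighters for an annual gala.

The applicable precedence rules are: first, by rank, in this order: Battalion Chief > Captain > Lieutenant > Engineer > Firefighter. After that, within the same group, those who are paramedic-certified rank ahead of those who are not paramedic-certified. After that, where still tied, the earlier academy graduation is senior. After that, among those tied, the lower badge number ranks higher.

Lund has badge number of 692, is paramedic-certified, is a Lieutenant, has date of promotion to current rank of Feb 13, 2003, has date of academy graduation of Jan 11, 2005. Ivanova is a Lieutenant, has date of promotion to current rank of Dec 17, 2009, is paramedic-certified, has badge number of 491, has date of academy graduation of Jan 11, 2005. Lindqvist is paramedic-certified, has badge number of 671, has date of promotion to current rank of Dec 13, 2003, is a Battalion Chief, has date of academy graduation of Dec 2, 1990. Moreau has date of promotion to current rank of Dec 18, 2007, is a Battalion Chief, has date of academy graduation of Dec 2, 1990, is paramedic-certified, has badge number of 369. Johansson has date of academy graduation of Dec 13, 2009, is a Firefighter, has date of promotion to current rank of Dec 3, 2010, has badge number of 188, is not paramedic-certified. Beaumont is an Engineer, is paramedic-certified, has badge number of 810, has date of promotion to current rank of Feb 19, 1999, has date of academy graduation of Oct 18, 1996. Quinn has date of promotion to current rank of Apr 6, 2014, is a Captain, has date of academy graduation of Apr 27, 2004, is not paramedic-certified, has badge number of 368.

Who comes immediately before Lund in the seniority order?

By rank: Moreau and Lindqvist (Battalion Chief); then Quinn (Captain); then Ivanova and Lund (Lieutenant); then Beaumont (Engineer); then Johansson (Firefighter).
Moreau and Lindqvist are each paramedic-certified, so the next rule applies.
Moreau and Lindqvist both have date of academy graduation Dec 2, 1990, so the next rule applies.
Among Moreau and Lindqvist, by badge number (lower first): Moreau (369) before Lindqvist (671).
Ivanova and Lund are each paramedic-certified, so the next rule applies.
Ivanova and Lund both have date of academy graduation Jan 11, 2005, so the next rule applies.
Among Ivanova and Lund, by badge number (lower first): Ivanova (491) before Lund (692).
Order: Moreau, Lindqvist, Quinn, Ivanova, Lund, Beaumont, Johansson.

Ivanova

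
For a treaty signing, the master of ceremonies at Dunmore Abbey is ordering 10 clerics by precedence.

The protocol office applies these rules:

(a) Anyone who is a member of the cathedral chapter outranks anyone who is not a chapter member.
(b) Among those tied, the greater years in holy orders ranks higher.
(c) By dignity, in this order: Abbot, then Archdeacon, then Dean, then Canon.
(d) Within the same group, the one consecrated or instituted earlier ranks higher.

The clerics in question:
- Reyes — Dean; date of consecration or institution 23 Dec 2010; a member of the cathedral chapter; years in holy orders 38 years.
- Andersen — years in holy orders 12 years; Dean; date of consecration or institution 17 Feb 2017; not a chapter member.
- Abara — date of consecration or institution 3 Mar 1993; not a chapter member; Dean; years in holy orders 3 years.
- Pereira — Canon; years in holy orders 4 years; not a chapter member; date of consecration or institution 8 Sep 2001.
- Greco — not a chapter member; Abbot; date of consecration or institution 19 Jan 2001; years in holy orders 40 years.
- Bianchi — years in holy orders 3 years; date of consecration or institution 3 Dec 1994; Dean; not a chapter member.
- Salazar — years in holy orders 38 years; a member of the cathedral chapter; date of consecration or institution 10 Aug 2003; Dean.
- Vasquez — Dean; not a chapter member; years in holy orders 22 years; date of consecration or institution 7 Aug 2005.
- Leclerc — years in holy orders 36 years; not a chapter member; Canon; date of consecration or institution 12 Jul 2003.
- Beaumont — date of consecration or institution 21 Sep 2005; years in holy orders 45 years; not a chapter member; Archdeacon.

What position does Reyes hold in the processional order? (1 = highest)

By the first rule: Salazar and Reyes (both a member of the cathedral chapter); then Beaumont, Greco, Leclerc, Vasquez, Andersen, Pereira, Abara and Bianchi (each not a chapter member).
Salazar and Reyes both have years in holy orders 38 years, so the next rule applies.
Salazar and Reyes are each Dean, so the next rule applies.
Among Salazar and Reyes, by date of consecration or institution (earlier first): Salazar (10 Aug 2003) before Reyes (23 Dec 2010).
Among Beaumont, Greco, Leclerc, Vasquez, Andersen, Pereira, Abara and Bianchi, by years in holy orders (higher first): Beaumont (45 years) before Greco (40 years) before Leclerc (36 years) before Vasquez (22 years) before Andersen (12 years) before Pereira (4 years) before Abara and Bianchi (3 years).
Abara and Bianchi are each Dean, so the next rule applies.
Among Abara and Bianchi, by date of consecration or institution (earlier first): Abara (3 Mar 1993) before Bianchi (3 Dec 1994).
Order: Salazar, Reyes, Beaumont, Greco, Leclerc, Vasquez, Andersen, Pereira, Abara, Bianchi. So position 2.

2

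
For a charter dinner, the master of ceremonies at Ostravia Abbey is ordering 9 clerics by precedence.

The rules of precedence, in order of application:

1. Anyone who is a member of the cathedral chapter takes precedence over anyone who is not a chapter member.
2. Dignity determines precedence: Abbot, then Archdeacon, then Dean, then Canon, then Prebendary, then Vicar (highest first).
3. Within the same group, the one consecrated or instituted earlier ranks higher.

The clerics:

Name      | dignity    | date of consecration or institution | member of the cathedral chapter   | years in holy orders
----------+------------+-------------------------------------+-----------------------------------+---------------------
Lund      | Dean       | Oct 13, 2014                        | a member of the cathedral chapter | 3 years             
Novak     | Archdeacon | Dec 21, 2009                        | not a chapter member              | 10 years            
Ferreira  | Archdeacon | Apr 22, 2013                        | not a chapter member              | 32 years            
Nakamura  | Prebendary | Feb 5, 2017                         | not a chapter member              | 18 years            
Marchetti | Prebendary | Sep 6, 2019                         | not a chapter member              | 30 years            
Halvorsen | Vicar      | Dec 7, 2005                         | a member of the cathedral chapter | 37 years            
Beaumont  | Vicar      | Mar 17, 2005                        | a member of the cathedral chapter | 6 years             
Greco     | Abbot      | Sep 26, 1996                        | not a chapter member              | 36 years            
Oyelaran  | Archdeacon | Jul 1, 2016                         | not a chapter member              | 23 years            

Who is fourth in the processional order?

Greco

By the first rule: Lund, Beaumont and Halvorsen (each a member of the cathedral chapter); then Greco, Novak, Ferreira, Oyelaran, Nakamura and Marchetti (each not a chapter member).
Among Lund, Beaumont and Halvorsen, by dignity: Lund (Dean) before Beaumont and Halvorsen (Vicar).
Among Beaumont and Halvorsen, by date of consecration or institution (earlier first): Beaumont (Mar 17, 2005) before Halvorsen (Dec 7, 2005).
Among Greco, Novak, Ferreira, Oyelaran, Nakamura and Marchetti, by dignity: Greco (Abbot) before Novak, Ferreira and Oyelaran (Archdeacon) before Nakamura and Marchetti (Prebendary).
Among Novak, Ferreira and Oyelaran, by date of consecration or institution (earlier first): Novak (Dec 21, 2009) before Ferreira (Apr 22, 2013) before Oyelaran (Jul 1, 2016).
Among Nakamura and Marchetti, by date of consecration or institution (earlier first): Nakamura (Feb 5, 2017) before Marchetti (Sep 6, 2019).
Order: Lund, Beaumont, Halvorsen, Greco, Novak, Ferreira, Oyelaran, Nakamura, Marchetti.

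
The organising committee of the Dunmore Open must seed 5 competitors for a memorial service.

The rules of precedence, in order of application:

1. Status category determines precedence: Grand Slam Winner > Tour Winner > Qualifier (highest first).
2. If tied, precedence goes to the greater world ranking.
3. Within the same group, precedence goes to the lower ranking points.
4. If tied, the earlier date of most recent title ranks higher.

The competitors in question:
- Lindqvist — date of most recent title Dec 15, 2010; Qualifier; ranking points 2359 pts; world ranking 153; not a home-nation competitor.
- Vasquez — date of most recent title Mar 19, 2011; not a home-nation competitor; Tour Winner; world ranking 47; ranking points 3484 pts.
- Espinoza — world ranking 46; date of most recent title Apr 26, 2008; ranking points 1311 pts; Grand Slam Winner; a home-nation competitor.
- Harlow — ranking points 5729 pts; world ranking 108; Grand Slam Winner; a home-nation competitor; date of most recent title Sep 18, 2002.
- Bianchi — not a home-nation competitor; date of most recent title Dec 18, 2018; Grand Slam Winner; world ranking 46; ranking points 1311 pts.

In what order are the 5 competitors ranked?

Harlow, Espinoza, Bianchi, Vasquez, Lindqvist

By status category: Harlow, Espinoza and Bianchi (Grand Slam Winner); then Vasquez (Tour Winner); then Lindqvist (Qualifier).
Among Harlow, Espinoza and Bianchi, by world ranking (higher first): Harlow (108) before Espinoza and Bianchi (46).
Espinoza and Bianchi both have ranking points 1311 pts, so the next rule applies.
Among Espinoza and Bianchi, by date of most recent title (earlier first): Espinoza (Apr 26, 2008) before Bianchi (Dec 18, 2018).
Full order: Harlow, Espinoza, Bianchi, Vasquez, Lindqvist.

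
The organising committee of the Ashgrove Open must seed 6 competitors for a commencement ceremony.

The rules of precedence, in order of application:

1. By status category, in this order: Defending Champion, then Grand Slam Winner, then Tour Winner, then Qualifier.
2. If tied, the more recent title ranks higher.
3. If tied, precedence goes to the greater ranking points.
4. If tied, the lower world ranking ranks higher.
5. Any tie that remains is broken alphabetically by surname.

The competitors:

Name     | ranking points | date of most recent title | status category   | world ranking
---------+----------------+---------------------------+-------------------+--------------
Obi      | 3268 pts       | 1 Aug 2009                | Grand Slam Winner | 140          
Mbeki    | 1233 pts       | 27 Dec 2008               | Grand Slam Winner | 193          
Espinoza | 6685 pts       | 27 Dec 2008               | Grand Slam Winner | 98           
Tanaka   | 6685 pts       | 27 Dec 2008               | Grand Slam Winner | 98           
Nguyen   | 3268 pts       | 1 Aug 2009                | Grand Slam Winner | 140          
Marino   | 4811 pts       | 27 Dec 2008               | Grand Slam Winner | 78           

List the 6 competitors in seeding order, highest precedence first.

Nguyen, Obi, Espinoza, Tanaka, Marino, Mbeki

By status category: Nguyen, Obi, Espinoza, Tanaka, Marino and Mbeki (Grand Slam Winner).
Among Nguyen, Obi, Espinoza, Tanaka, Marino and Mbeki, by date of most recent title (later first): Nguyen and Obi (1 Aug 2009) before Espinoza, Tanaka, Marino and Mbeki (27 Dec 2008).
Nguyen and Obi both have ranking points 3268 pts, so the next rule applies.
Nguyen and Obi both have world ranking 140, so the next rule applies.
Among Nguyen and Obi, alphabetically by surname: Nguyen before Obi.
Among Espinoza, Tanaka, Marino and Mbeki, by ranking points (higher first): Espinoza and Tanaka (6685 pts) before Marino (4811 pts) before Mbeki (1233 pts).
Espinoza and Tanaka both have world ranking 98, so the next rule applies.
Among Espinoza and Tanaka, alphabetically by surname: Espinoza before Tanaka.
Full order: Nguyen, Obi, Espinoza, Tanaka, Marino, Mbeki.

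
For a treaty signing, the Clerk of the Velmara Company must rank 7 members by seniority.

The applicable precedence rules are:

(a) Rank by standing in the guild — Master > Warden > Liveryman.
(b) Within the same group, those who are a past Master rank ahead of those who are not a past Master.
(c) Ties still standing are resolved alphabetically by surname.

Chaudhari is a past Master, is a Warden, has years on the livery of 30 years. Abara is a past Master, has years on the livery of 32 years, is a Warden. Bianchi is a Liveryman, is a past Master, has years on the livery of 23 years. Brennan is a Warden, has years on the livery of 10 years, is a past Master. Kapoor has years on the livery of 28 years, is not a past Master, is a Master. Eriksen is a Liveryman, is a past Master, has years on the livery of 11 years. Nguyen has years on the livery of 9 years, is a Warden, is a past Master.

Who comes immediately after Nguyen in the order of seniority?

By standing in the guild: Kapoor (Master); then Abara, Brennan, Chaudhari and Nguyen (Warden); then Bianchi and Eriksen (Liveryman).
Abara, Brennan, Chaudhari and Nguyen are each a past Master, so the next rule applies.
Among Abara, Brennan, Chaudhari and Nguyen, alphabetically by surname: Abara before Brennan before Chaudhari before Nguyen.
Bianchi and Eriksen are each a past Master, so the next rule applies.
Among Bianchi and Eriksen, alphabetically by surname: Bianchi before Eriksen.
Order: Kapoor, Abara, Brennan, Chaudhari, Nguyen, Bianchi, Eriksen.

Bianchi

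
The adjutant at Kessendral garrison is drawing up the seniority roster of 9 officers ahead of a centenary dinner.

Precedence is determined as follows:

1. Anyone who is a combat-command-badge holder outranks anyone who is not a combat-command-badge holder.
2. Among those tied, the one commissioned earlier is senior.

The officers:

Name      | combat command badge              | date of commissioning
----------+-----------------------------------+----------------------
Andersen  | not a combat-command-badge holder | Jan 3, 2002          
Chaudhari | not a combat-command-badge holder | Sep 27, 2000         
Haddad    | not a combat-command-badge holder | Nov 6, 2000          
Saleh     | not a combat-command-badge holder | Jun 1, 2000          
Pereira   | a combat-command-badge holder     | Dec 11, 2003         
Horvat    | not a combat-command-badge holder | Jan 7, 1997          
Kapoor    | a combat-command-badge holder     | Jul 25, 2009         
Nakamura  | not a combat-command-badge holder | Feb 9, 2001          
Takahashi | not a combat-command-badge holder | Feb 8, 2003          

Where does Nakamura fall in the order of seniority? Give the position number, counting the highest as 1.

By the first rule: Pereira and Kapoor (both a combat-command-badge holder); then Horvat, Saleh, Chaudhari, Haddad, Nakamura, Andersen and Takahashi (each not a combat-command-badge holder).
Among Pereira and Kapoor, by date of commissioning (earlier first): Pereira (Dec 11, 2003) before Kapoor (Jul 25, 2009).
Among Horvat, Saleh, Chaudhari, Haddad, Nakamura, Andersen and Takahashi, by date of commissioning (earlier first): Horvat (Jan 7, 1997) before Saleh (Jun 1, 2000) before Chaudhari (Sep 27, 2000) before Haddad (Nov 6, 2000) before Nakamura (Feb 9, 2001) before Andersen (Jan 3, 2002) before Takahashi (Feb 8, 2003).
Order: Pereira, Kapoor, Horvat, Saleh, Chaudhari, Haddad, Nakamura, Andersen, Takahashi. So position 7.

7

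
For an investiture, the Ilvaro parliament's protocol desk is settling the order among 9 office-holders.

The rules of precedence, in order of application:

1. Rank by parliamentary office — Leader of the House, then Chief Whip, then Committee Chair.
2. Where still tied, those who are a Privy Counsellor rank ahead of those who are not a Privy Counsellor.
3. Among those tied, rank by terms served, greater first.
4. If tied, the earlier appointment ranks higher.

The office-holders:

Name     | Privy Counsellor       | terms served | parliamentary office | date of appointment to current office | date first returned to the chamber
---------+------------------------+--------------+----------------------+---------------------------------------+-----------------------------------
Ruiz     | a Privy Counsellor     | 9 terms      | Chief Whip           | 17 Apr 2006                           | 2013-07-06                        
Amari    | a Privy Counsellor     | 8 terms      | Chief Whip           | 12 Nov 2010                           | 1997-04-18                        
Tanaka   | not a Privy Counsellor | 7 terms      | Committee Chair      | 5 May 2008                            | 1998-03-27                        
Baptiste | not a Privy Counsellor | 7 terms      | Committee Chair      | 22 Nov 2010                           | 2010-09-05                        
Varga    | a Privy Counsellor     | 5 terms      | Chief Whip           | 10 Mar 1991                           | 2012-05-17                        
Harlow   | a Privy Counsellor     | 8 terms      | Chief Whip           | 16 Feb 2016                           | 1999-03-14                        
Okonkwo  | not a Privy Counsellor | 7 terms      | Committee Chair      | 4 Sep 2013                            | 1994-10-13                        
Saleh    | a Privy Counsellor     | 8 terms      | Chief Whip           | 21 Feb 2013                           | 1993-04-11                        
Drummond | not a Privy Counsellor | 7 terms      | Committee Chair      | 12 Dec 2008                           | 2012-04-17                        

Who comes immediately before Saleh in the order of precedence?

Amari

By parliamentary office: Ruiz, Amari, Saleh, Harlow and Varga (Chief Whip); then Tanaka, Drummond, Baptiste and Okonkwo (Committee Chair).
Ruiz, Amari, Saleh, Harlow and Varga are each a Privy Counsellor, so the next rule applies.
Among Ruiz, Amari, Saleh, Harlow and Varga, by terms served (higher first): Ruiz (9 terms) before Amari, Saleh and Harlow (8 terms) before Varga (5 terms).
Among Amari, Saleh and Harlow, by date of appointment to current office (earlier first): Amari (12 Nov 2010) before Saleh (21 Feb 2013) before Harlow (16 Feb 2016).
Tanaka, Drummond, Baptiste and Okonkwo are each not a Privy Counsellor, so the next rule applies.
Tanaka, Drummond, Baptiste and Okonkwo all have terms served 7 terms, so the next rule applies.
Among Tanaka, Drummond, Baptiste and Okonkwo, by date of appointment to current office (earlier first): Tanaka (5 May 2008) before Drummond (12 Dec 2008) before Baptiste (22 Nov 2010) before Okonkwo (4 Sep 2013).
Order: Ruiz, Amari, Saleh, Harlow, Varga, Tanaka, Drummond, Baptiste, Okonkwo.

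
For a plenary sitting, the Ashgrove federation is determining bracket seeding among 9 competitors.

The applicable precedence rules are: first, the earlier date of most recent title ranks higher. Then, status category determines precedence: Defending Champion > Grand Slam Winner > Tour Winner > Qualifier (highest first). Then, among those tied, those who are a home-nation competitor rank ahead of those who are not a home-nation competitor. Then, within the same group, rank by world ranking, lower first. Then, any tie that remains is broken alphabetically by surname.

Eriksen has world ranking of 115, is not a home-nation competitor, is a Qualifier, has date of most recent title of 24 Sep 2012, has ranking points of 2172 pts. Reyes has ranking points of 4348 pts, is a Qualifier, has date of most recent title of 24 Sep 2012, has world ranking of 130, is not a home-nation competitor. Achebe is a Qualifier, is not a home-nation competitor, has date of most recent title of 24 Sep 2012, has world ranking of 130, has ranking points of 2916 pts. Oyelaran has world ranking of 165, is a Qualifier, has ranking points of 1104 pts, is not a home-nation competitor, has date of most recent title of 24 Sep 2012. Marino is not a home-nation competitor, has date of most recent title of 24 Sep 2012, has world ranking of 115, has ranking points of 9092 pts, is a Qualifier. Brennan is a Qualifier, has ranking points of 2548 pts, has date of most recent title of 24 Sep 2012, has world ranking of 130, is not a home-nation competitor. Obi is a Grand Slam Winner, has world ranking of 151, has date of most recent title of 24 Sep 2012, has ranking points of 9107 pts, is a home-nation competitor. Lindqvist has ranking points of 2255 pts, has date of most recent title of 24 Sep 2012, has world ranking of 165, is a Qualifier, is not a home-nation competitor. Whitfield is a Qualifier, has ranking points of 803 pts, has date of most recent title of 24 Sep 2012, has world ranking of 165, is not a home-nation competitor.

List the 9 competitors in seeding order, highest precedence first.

By date of most recent title (earlier first): Obi, Eriksen, Marino, Achebe, Brennan, Reyes, Lindqvist, Oyelaran and Whitfield (each 24 Sep 2012).
Among Obi, Eriksen, Marino, Achebe, Brennan, Reyes, Lindqvist, Oyelaran and Whitfield, by status category: Obi (Grand Slam Winner) before Eriksen, Marino, Achebe, Brennan, Reyes, Lindqvist, Oyelaran and Whitfield (Qualifier).
Eriksen, Marino, Achebe, Brennan, Reyes, Lindqvist, Oyelaran and Whitfield are each not a home-nation competitor, so the next rule applies.
Among Eriksen, Marino, Achebe, Brennan, Reyes, Lindqvist, Oyelaran and Whitfield, by world ranking (lower first): Eriksen and Marino (115) before Achebe, Brennan and Reyes (130) before Lindqvist, Oyelaran and Whitfield (165).
Among Eriksen and Marino, alphabetically by surname: Eriksen before Marino.
Among Achebe, Brennan and Reyes, alphabetically by surname: Achebe before Brennan before Reyes.
Among Lindqvist, Oyelaran and Whitfield, alphabetically by surname: Lindqvist before Oyelaran before Whitfield.
Full order: Obi, Eriksen, Marino, Achebe, Brennan, Reyes, Lindqvist, Oyelaran, Whitfield.

Obi, Eriksen, Marino, Achebe, Brennan, Reyes, Lindqvist, Oyelaran, Whitfield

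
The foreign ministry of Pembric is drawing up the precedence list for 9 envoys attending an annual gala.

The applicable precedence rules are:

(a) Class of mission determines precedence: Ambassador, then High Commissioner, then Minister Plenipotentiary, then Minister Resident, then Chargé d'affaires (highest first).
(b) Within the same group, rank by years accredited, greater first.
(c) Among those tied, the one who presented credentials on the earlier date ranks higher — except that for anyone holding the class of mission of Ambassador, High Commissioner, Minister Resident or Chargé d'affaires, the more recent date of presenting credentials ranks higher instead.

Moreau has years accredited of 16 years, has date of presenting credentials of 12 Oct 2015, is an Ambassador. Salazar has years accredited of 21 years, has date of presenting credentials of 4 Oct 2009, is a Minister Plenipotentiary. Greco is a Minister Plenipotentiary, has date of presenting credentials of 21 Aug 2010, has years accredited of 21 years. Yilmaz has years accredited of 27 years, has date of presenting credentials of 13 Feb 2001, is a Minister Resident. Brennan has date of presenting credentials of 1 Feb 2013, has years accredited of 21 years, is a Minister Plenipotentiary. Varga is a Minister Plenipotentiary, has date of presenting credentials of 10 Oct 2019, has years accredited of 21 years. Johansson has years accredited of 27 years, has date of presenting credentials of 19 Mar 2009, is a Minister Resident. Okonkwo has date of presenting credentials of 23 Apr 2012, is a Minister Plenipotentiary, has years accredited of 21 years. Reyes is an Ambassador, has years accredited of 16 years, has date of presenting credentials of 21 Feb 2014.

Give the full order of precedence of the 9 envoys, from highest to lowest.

By class of mission: Moreau and Reyes (Ambassador); then Salazar, Greco, Okonkwo, Brennan and Varga (Minister Plenipotentiary); then Johansson and Yilmaz (Minister Resident).
Moreau and Reyes both have years accredited 16 years, so the next rule applies.
Among Moreau and Reyes, by date of presenting credentials (later first) (reversed rule for this group): Moreau (12 Oct 2015) before Reyes (21 Feb 2014).
Salazar, Greco, Okonkwo, Brennan and Varga all have years accredited 21 years, so the next rule applies.
Among Salazar, Greco, Okonkwo, Brennan and Varga, by date of presenting credentials (earlier first): Salazar (4 Oct 2009) before Greco (21 Aug 2010) before Okonkwo (23 Apr 2012) before Brennan (1 Feb 2013) before Varga (10 Oct 2019).
Johansson and Yilmaz both have years accredited 27 years, so the next rule applies.
Among Johansson and Yilmaz, by date of presenting credentials (later first) (reversed rule for this group): Johansson (19 Mar 2009) before Yilmaz (13 Feb 2001).
Full order: Moreau, Reyes, Salazar, Greco, Okonkwo, Brennan, Varga, Johansson, Yilmaz.

Moreau, Reyes, Salazar, Greco, Okonkwo, Brennan, Varga, Johansson, Yilmaz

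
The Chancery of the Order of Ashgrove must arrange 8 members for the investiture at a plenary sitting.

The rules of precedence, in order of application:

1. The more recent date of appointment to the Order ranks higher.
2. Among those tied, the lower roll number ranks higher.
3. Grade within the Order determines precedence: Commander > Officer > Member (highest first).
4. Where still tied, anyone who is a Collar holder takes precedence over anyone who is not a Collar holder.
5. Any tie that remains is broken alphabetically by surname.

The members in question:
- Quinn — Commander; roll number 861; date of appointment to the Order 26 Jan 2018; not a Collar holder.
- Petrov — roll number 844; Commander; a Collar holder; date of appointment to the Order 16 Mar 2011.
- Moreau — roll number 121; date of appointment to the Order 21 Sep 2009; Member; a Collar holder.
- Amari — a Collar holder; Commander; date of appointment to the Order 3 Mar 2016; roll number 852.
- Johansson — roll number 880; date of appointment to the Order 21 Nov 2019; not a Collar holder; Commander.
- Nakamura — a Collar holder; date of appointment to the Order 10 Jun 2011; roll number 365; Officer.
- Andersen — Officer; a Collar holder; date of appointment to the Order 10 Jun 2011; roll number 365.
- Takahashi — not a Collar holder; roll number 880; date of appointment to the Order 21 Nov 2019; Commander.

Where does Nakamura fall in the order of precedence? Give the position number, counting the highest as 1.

6

By date of appointment to the Order (later first): Johansson and Takahashi (both 21 Nov 2019); then Quinn (26 Jan 2018); then Amari (3 Mar 2016); then Andersen and Nakamura (both 10 Jun 2011); then Petrov (16 Mar 2011); then Moreau (21 Sep 2009).
Johansson and Takahashi both have roll number 880, so the next rule applies.
Johansson and Takahashi are each Commander, so the next rule applies.
Johansson and Takahashi are each not a Collar holder, so the next rule applies.
Among Johansson and Takahashi, alphabetically by surname: Johansson before Takahashi.
Andersen and Nakamura both have roll number 365, so the next rule applies.
Andersen and Nakamura are each Officer, so the next rule applies.
Andersen and Nakamura are each a Collar holder, so the next rule applies.
Among Andersen and Nakamura, alphabetically by surname: Andersen before Nakamura.
Order: Johansson, Takahashi, Quinn, Amari, Andersen, Nakamura, Petrov, Moreau. So position 6.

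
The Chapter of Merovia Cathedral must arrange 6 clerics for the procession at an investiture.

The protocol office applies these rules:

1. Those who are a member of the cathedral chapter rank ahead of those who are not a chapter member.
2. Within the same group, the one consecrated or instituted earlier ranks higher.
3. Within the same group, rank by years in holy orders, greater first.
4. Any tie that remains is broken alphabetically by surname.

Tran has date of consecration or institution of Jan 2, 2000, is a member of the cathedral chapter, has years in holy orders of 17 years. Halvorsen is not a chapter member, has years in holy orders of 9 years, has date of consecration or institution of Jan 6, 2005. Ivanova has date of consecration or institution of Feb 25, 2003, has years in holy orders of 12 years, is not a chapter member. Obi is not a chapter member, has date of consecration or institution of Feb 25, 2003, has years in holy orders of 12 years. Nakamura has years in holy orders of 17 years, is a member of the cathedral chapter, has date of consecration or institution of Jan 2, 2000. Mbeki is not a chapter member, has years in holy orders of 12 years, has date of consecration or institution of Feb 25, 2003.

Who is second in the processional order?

Tran

By the first rule: Nakamura and Tran (both a member of the cathedral chapter); then Ivanova, Mbeki, Obi and Halvorsen (each not a chapter member).
Nakamura and Tran both have date of consecration or institution Jan 2, 2000, so the next rule applies.
Nakamura and Tran both have years in holy orders 17 years, so the next rule applies.
Among Nakamura and Tran, alphabetically by surname: Nakamura before Tran.
Among Ivanova, Mbeki, Obi and Halvorsen, by date of consecration or institution (earlier first): Ivanova, Mbeki and Obi (Feb 25, 2003) before Halvorsen (Jan 6, 2005).
Ivanova, Mbeki and Obi all have years in holy orders 12 years, so the next rule applies.
Among Ivanova, Mbeki and Obi, alphabetically by surname: Ivanova before Mbeki before Obi.
Order: Nakamura, Tran, Ivanova, Mbeki, Obi, Halvorsen.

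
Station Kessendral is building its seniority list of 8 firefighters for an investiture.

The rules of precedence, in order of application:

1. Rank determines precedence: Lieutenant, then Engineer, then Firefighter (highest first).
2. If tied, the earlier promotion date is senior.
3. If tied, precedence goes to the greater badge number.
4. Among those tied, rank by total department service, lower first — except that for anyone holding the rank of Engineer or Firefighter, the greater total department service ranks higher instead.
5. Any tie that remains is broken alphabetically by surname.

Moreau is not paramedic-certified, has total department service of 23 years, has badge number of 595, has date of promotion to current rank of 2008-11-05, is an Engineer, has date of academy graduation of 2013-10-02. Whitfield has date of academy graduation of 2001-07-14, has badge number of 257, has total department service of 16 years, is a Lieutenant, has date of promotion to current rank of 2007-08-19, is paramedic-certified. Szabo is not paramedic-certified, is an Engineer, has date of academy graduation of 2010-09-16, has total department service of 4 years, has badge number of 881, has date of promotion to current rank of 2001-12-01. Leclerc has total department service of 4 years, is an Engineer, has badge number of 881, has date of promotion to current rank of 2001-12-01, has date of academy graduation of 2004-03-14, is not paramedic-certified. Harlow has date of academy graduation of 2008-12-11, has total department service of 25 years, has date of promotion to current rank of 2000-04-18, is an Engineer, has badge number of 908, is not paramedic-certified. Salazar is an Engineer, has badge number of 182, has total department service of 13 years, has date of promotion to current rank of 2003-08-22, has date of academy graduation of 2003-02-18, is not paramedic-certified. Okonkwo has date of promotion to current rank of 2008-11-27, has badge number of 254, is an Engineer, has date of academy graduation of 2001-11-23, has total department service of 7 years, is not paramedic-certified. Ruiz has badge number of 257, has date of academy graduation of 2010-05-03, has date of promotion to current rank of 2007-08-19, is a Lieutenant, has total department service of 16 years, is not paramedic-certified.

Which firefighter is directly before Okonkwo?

Moreau

By rank: Ruiz and Whitfield (Lieutenant); then Harlow, Leclerc, Szabo, Salazar, Moreau and Okonkwo (Engineer).
Ruiz and Whitfield both have date of promotion to current rank 2007-08-19, so the next rule applies.
Ruiz and Whitfield both have badge number 257, so the next rule applies.
Ruiz and Whitfield both have total department service 16 years, so the next rule applies.
Among Ruiz and Whitfield, alphabetically by surname: Ruiz before Whitfield.
Among Harlow, Leclerc, Szabo, Salazar, Moreau and Okonkwo, by date of promotion to current rank (earlier first): Harlow (2000-04-18) before Leclerc and Szabo (2001-12-01) before Salazar (2003-08-22) before Moreau (2008-11-05) before Okonkwo (2008-11-27).
Leclerc and Szabo both have badge number 881, so the next rule applies.
Leclerc and Szabo both have total department service 4 years, so the next rule applies.
Among Leclerc and Szabo, alphabetically by surname: Leclerc before Szabo.
Order: Ruiz, Whitfield, Harlow, Leclerc, Szabo, Salazar, Moreau, Okonkwo.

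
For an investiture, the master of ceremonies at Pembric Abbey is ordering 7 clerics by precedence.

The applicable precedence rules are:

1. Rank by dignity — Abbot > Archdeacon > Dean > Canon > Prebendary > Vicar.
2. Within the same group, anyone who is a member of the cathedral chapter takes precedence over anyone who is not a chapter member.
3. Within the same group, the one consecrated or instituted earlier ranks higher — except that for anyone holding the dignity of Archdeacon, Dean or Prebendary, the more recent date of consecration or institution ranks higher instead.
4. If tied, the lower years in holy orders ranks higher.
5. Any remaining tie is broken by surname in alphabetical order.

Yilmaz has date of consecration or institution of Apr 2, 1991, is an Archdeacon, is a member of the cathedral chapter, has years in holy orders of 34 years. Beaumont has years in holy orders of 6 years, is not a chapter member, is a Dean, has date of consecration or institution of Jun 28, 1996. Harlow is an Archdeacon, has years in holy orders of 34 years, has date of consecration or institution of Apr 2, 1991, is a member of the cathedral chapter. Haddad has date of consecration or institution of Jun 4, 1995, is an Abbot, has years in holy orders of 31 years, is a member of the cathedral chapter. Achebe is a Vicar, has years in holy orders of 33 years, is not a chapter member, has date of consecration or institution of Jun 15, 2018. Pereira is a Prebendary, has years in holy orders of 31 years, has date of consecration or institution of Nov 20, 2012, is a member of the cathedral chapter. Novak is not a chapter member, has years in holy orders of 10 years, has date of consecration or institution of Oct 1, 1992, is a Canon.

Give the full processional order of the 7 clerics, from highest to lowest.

By dignity: Haddad (Abbot); then Harlow and Yilmaz (Archdeacon); then Beaumont (Dean); then Novak (Canon); then Pereira (Prebendary); then Achebe (Vicar).
Harlow and Yilmaz are each a member of the cathedral chapter, so the next rule applies.
Harlow and Yilmaz both have date of consecration or institution Apr 2, 1991, so the next rule applies.
Harlow and Yilmaz both have years in holy orders 34 years, so the next rule applies.
Among Harlow and Yilmaz, alphabetically by surname: Harlow before Yilmaz.
Full order: Haddad, Harlow, Yilmaz, Beaumont, Novak, Pereira, Achebe.

Haddad, Harlow, Yilmaz, Beaumont, Novak, Pereira, Achebe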